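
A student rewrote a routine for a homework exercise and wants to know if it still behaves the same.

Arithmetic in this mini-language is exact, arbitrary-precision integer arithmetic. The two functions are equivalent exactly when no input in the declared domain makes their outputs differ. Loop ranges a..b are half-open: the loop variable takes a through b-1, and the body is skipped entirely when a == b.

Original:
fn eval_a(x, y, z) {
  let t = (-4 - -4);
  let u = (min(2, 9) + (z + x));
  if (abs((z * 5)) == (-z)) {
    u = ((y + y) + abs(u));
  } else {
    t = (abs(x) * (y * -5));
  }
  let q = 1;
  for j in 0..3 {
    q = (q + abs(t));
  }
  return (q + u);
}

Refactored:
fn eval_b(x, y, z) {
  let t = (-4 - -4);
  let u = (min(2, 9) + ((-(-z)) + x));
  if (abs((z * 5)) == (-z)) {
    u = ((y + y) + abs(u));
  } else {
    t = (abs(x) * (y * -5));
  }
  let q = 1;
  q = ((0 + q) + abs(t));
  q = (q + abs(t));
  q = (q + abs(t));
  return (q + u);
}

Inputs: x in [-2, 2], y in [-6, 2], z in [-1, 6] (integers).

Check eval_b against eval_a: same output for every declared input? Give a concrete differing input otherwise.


Behavior is preserved: although loop structure differs, min/max/abs usage differs, constant usage differs, local variable names differ, arithmetic usage differs, statement counts differ, the outputs never diverge.
Tracing x=2, y=-4, z=-1: eval_a: t = 0; u = 3; (abs((z * 5)) == (-z)) -> false; t = 40; q = 1; [j=0]; q = 41; [j=1]; q = 81; [j=2]; q = 121; return 124 | eval_b: t = 0; u = 3; (abs((z * 5)) == (-z)) -> false; t = 40; q = 1; q = 41; q = 81; q = 121; return 124 — matching result 124.
Checked all 360 inputs in the declared domain: the outputs agree on every one.
verdict: equivalent


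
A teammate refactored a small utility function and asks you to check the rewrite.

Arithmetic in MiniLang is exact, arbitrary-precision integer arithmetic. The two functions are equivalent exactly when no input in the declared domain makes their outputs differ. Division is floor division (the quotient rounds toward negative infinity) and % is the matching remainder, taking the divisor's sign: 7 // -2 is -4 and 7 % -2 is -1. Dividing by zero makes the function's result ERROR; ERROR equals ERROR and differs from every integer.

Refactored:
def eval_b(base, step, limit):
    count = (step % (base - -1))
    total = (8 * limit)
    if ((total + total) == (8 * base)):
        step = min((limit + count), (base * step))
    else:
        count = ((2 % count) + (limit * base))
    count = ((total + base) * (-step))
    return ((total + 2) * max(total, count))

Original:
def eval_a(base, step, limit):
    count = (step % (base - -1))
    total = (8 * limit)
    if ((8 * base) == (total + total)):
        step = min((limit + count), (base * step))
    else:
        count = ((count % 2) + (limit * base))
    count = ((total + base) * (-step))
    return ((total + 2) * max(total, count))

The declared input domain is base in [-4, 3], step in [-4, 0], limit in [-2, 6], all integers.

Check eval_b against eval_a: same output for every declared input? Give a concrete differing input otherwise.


There is a counterexample at base=-4, step=-3, limit=-1: 48 on one side, ERROR on the other.
eval_a: count := 0 | total := -8 | ((8 * base) == (total + total)): false | count := 4 | count := -36 | result 48
eval_b: count := 0 | total := -8 | ((total + total) == (8 * base)): false | divide-by-zero, output ERROR
verdict: not equivalent; witness: base=-4, step=-3, limit=-1


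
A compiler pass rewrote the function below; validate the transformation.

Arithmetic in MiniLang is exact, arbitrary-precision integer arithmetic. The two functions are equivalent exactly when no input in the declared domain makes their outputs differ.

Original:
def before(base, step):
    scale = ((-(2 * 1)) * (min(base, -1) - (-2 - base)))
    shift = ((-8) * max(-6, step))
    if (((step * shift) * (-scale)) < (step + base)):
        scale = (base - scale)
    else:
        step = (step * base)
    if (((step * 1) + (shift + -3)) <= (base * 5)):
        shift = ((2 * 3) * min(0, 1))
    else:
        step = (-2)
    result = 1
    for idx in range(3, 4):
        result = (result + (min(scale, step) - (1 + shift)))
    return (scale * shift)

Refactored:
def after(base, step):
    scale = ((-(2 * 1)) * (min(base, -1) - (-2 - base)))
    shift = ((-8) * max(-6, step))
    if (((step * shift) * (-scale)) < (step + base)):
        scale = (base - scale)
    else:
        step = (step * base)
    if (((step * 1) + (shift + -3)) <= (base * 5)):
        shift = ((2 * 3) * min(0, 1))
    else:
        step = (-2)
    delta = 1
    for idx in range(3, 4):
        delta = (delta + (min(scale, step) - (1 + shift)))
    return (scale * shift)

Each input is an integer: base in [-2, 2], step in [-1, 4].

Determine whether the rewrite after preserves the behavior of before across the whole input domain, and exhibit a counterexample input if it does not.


Changes here: local variable names differ; the full 30-point sweep finds no disagreement.
verdict: equivalent


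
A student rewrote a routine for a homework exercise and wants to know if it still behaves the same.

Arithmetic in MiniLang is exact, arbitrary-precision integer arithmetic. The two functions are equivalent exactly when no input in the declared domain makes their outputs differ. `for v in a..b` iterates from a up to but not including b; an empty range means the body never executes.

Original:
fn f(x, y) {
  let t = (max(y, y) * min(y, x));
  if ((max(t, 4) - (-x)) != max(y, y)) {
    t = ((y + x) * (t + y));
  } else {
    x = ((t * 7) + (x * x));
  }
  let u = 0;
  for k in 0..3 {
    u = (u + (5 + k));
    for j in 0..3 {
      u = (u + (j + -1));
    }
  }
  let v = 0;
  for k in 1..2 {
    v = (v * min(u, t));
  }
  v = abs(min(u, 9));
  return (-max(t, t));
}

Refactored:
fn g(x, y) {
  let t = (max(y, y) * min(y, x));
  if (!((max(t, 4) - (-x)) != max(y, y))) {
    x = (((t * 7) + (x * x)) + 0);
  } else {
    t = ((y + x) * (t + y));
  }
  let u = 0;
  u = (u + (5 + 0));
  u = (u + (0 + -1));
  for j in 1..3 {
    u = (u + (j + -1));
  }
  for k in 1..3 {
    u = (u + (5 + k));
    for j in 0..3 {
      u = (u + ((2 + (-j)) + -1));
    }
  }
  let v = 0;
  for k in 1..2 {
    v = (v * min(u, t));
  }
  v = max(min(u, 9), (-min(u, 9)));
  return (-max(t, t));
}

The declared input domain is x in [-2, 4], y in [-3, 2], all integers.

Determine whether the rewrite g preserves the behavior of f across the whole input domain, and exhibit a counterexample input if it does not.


Equivalent — the differences include arithmetic usage differs, and boolean connective usage differs, and min/max/abs usage differs, and constant usage differs, and loop structure differs, and statement counts differ, yet no declared input distinguishes the two.
One worked example (x=1, y=2) — f: t = 2; ((max(t, 4) - (-x)) != max(y, y)) -> true; t = 12; u = 0; [k=0]; u = 5; [j=0]; u = 4; [j=1]; u = 4; [j=2]; u = 5; [k=1]; u = 11; [j=0]; u = 10; [j=1]; u = 10; [j=2]; u = 11; [k=2]; u = 18; [j=0]; u = 17; [j=1]; u = 17; [j=2]; u = 18; v = 0; [k=1]; v = 0; v = 9; return -12; g: t = 2; (!((max(t, 4) - (-x)) != max(y, y))) -> false; t = 12; u = 0; u = 5; u = 4; [j=1]; u = 4; [j=2]; u = 5; [k=1]; u = 11; [j=0]; u = 12; [j=1]; u = 12; [j=2]; u = 11; [k=2]; u = 18; [j=0]; u = 19; [j=1]; u = 19; [j=2]; u = 18; v = 0; [k=1]; v = 0; v = 9; return -12; agreement on -12.
Across all 42 domain points the two functions coincide.
verdict: equivalent


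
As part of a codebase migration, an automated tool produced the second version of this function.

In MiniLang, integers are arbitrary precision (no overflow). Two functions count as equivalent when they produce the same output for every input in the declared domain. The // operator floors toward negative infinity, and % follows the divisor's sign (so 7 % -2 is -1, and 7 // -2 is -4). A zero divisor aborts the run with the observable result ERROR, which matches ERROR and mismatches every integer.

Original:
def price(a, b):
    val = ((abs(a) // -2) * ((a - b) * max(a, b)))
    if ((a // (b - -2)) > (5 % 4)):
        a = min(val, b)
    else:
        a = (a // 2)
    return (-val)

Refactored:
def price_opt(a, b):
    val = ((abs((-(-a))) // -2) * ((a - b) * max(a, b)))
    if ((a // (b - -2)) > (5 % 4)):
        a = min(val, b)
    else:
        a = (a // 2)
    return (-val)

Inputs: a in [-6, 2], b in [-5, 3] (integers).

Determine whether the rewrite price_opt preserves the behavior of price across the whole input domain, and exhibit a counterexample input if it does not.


The two versions differ — the changes include same computation, different form.
As a probe, take a=-6, b=1: price runs val becomes 21; next ((a // (b - -2)) > (5 % 4)) evaluates to false; next a becomes -3; next final value -21; price_opt runs val becomes 21; next ((a // (b - -2)) > (5 % 4)) evaluates to false; next a becomes -3; next final value -21; both end at -21.
Across all 81 domain points the two functions coincide.
verdict: equivalent


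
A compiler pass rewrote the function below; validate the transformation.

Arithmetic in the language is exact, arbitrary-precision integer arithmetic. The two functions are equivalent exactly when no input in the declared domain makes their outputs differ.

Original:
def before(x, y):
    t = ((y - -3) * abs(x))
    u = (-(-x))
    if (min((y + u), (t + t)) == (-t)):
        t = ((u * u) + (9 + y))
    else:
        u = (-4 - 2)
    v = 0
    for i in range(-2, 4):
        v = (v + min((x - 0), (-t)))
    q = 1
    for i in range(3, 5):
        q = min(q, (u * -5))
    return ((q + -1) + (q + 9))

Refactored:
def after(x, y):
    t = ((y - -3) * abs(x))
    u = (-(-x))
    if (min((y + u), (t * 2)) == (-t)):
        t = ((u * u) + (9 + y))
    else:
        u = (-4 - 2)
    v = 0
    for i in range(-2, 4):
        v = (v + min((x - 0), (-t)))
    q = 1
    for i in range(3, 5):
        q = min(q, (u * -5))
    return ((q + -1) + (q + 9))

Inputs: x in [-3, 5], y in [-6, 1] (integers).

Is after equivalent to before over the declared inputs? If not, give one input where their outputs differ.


Changes here: arithmetic usage differs; also constant usage differs; the full 72-point sweep finds no disagreement.
verdict: equivalent


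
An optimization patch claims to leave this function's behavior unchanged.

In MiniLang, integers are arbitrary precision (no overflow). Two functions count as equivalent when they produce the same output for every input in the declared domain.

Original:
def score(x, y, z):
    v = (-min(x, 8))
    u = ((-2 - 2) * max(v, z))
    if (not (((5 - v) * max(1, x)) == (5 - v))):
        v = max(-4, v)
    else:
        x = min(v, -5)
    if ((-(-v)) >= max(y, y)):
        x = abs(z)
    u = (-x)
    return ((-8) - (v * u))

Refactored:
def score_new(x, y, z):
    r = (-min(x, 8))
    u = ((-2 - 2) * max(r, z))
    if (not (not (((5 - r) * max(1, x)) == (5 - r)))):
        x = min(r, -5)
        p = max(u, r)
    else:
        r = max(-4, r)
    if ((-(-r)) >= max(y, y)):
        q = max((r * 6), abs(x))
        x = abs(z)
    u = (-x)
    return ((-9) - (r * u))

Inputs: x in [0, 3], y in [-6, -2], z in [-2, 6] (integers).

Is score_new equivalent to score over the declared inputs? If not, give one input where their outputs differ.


Run the pair on x=0, y=-6, z=-2.
score: v becomes 0; next u becomes 0; next (not (((5 - v) * max(1, x)) == (5 - v))) evaluates to false; next x becomes -5; next ((-(-v)) >= max(y, y)) evaluates to true; next x becomes 2; next u becomes -2; next final value -8
score_new: r becomes 0; next u becomes 0; next (not (not (((5 - r) * max(1, x)) == (5 - r)))) evaluates to true; next x becomes -5; next p becomes 0; next ((-(-r)) >= max(y, y)) evaluates to true; next q becomes 5; next x becomes 2; next u becomes -2; next final value -9
-8 vs -9 — the two versions disagree here.
verdict: not equivalent; witness: x=0, y=-6, z=-2


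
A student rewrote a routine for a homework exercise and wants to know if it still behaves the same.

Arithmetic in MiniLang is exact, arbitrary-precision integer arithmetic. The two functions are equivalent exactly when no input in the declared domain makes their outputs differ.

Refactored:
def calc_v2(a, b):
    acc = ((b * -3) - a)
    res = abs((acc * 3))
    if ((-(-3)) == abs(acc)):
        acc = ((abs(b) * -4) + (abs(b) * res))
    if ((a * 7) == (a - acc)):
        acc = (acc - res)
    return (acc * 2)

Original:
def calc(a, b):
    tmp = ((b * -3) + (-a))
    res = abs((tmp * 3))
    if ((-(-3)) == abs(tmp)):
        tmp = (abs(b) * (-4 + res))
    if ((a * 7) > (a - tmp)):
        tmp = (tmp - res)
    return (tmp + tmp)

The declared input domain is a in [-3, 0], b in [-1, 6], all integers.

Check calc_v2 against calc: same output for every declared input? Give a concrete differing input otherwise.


Input a=0, b=-1: -8 from calc versus 10 from calc_v2.
verdict: not equivalent; witness: a=0, b=-1


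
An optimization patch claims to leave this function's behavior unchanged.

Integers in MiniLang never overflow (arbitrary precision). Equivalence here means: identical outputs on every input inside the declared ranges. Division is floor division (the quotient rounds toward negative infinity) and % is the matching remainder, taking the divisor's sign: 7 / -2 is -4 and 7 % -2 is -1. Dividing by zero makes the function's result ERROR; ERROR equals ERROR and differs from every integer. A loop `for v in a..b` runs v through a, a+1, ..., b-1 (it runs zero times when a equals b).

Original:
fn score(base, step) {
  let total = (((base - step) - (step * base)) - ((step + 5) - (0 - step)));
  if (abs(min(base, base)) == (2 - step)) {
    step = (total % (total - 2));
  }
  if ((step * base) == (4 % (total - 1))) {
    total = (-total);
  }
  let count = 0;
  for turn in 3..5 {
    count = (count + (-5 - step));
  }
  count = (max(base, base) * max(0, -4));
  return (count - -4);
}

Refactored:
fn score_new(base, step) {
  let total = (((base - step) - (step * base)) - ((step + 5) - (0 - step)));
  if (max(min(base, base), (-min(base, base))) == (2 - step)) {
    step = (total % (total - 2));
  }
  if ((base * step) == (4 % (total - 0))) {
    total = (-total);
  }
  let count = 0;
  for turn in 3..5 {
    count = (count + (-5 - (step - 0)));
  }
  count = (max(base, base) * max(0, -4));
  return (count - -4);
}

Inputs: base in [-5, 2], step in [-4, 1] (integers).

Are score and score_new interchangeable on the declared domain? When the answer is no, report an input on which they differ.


These are not equivalent — on base=-1, step=-3 the outputs split (4 vs ERROR).
score: total=0, then (abs(min(base, base)) == (2 - step)) is false, then ((step * base) == (4 % (total - 1))) is false, then count=0, then (turn=3), then count=-2, then (turn=4), then count=-4, then count=0, then returns 4
score_new: total=0, then (max(min(base, base), (-min(base, base))) == (2 - step)) is false, then a zero divisor aborts: ERROR
verdict: not equivalent; witness: base=-1, step=-3


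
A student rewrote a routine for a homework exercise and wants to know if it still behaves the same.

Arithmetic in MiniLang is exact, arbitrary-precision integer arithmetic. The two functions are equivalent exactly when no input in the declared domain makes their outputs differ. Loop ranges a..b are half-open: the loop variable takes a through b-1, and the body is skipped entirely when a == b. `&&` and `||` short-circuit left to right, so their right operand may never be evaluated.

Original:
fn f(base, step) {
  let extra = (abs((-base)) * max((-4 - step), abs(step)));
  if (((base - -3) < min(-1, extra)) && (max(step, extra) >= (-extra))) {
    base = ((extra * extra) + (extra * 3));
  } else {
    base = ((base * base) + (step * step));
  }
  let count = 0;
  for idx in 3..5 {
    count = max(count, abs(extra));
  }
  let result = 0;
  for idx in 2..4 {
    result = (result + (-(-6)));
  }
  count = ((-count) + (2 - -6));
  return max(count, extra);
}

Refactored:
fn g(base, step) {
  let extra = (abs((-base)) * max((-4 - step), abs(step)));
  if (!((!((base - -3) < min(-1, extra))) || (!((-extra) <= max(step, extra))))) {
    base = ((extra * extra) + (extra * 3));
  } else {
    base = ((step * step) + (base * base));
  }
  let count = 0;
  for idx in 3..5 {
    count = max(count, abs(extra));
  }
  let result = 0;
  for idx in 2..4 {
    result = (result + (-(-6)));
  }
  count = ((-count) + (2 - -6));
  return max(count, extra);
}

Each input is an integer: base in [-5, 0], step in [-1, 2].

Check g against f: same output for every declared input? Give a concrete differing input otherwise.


Side by side, the visible changes include: boolean connective usage differs; also comparison usage differs.
Spot check at base=-1, step=0 — f: extra becomes 0; next (((base - -3) < min(-1, extra)) && (max(step, extra) >= (-extra))) evaluates to false; next base becomes 1; next count becomes 0; next at idx=3:; next count becomes 0; next at idx=4:; next count becomes 0; next result becomes 0; next at idx=2:; next result becomes 6; next at idx=3:; next result becomes 12; next count becomes 8; next final value 8. g: extra becomes 0; next (!((!((base - -3) < min(-1, extra))) || (!((-extra) <= max(step, extra))))) evaluates to false; next base becomes 1; next count becomes 0; next at idx=3:; next count becomes 0; next at idx=4:; next count becomes 0; next result becomes 0; next at idx=2:; next result becomes 6; next at idx=3:; next result becomes 12; next count becomes 8; next final value 8. Both give 8.
Across all 24 domain points the two functions coincide.
verdict: equivalent


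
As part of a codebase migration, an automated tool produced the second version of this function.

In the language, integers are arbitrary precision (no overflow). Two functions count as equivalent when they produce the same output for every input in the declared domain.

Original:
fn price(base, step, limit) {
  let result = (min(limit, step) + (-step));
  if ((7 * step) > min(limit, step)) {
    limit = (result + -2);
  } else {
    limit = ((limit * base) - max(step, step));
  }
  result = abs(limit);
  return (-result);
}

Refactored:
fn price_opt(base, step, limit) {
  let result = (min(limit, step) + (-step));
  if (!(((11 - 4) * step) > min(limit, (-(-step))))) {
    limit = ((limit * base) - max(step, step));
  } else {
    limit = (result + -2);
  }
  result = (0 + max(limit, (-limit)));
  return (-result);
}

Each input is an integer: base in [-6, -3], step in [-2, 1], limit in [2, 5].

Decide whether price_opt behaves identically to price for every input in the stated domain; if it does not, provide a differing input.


This is a faithful refactor — constant usage differs, plus min/max/abs usage differs, plus arithmetic usage differs, plus boolean connective usage differs, but the computed results match everywhere.
Spot check at base=-4, step=0, limit=2 — price: result := 0 | ((7 * step) > min(limit, step)): false | limit := -8 | result := 8 | result -8. price_opt: result := 0 | (!(((11 - 4) * step) > min(limit, (-(-step))))): true | limit := -8 | result := 8 | result -8. Both give -8.
Sweeping the whole domain (64 inputs) finds no disagreement.
verdict: equivalent


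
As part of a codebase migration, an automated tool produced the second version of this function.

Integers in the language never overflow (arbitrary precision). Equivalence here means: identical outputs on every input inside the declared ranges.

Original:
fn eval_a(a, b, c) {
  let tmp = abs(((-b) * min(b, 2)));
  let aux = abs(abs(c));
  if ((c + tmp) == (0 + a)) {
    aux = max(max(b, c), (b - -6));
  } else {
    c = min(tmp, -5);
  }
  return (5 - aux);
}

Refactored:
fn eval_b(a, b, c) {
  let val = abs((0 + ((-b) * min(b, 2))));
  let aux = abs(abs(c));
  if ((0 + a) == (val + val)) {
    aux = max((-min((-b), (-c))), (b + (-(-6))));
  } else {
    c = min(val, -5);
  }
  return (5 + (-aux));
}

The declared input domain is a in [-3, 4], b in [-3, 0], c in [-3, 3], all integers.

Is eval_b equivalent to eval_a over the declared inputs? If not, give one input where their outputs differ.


The rewrite breaks on a=-3, b=0, c=-3, where the results are -1 and 2.
eval_a: tmp := 0 | aux := 3 | ((c + tmp) == (0 + a)): true | aux := 6 | result -1
eval_b: val := 0 | aux := 3 | ((0 + a) == (val + val)): false | c := -5 | result 2
verdict: not equivalent; witness: a=-3, b=0, c=-3


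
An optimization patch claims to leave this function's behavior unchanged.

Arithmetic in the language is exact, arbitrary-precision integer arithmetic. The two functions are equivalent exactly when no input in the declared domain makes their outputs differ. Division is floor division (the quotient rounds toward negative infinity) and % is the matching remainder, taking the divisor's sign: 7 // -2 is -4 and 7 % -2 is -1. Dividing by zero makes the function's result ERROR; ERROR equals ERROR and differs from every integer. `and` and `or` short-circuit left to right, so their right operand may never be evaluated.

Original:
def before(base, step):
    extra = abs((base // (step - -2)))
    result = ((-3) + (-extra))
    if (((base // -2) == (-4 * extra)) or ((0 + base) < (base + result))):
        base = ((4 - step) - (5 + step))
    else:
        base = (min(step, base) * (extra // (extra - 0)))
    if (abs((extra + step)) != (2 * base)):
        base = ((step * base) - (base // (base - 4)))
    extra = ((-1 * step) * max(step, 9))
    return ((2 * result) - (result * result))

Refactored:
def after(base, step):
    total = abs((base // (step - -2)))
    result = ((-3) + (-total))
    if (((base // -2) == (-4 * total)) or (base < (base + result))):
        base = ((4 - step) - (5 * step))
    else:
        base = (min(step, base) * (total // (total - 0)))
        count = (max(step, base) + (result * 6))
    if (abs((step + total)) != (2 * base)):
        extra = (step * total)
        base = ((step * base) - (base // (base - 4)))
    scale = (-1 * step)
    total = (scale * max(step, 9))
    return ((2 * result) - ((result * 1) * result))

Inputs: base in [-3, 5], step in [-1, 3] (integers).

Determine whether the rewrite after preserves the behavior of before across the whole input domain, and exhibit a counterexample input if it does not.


These are not equivalent — on base=0, step=0 the outputs split (-15 vs ERROR).
before: extra = 0; result = -3; (((base // -2) == (-4 * extra)) or ((0 + base) < (base + result))) -> true; base = -1; (abs((extra + step)) != (2 * base)) -> true; base = 0; extra = 0; return -15
after: total = 0; result = -3; (((base // -2) == (-4 * total)) or (base < (base + result))) -> true; base = 4; (abs((step + total)) != (2 * base)) -> true; extra = 0; division by zero -> ERROR
verdict: not equivalent; witness: base=0, step=0


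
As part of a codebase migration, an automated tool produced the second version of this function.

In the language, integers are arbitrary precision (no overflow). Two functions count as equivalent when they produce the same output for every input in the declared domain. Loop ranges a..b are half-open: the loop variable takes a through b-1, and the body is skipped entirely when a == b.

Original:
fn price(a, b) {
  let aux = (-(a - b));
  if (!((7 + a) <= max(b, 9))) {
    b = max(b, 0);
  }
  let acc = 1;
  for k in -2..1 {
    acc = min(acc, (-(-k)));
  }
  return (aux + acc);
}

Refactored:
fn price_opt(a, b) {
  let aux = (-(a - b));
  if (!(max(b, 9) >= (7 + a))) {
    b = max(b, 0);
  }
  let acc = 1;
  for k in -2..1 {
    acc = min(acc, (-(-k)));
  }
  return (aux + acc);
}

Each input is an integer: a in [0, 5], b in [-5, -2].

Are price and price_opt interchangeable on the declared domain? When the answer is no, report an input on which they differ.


Reading the diff, among the changes: comparison usage differs.
As a probe, take a=4, b=-5: price runs aux=-9, then (!((7 + a) <= max(b, 9))) is true, then b=0, then acc=1, then (k=-2), then acc=-2, then (k=-1), then acc=-2, then (k=0), then acc=-2, then returns -11; price_opt runs aux=-9, then (!(max(b, 9) >= (7 + a))) is true, then b=0, then acc=1, then (k=-2), then acc=-2, then (k=-1), then acc=-2, then (k=0), then acc=-2, then returns -11; both end at -11.
Every one of the 24 inputs gives matching results.
verdict: equivalent


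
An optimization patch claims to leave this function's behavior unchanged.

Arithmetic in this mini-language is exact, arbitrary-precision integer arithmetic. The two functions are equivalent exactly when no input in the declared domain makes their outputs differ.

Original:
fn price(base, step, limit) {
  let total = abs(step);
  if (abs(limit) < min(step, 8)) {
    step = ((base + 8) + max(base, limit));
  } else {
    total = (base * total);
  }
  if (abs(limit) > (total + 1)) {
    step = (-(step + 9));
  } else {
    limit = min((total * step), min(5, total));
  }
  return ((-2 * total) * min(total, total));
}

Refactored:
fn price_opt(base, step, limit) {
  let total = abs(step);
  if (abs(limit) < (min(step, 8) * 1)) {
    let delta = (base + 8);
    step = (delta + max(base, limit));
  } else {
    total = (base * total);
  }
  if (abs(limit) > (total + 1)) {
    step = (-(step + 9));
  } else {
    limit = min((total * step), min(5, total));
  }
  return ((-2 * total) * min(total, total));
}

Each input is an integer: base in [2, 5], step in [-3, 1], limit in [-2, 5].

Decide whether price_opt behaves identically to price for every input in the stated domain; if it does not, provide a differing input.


Differences: arithmetic usage differs; also statement counts differ; also local variable names differ; also constant usage differs — yet all 160 inputs agree.
verdict: equivalent


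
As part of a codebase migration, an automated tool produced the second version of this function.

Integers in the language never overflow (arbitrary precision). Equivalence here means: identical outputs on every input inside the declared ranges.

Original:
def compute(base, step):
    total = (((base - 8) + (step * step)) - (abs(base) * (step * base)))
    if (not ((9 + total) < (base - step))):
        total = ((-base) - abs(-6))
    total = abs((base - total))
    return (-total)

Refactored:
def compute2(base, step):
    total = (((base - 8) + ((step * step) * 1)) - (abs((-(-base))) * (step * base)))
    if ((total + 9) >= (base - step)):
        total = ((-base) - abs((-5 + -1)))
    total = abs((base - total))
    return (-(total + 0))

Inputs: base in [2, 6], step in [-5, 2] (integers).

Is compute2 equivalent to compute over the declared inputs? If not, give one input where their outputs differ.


Comparing the listings, the differences include: comparison usage differs, constant usage differs, arithmetic usage differs, boolean connective usage differs.
Spot check at base=4, step=1 — compute: total = -19; (not ((9 + total) < (base - step))) -> false; total = 23; return -23. compute2: total = -19; ((total + 9) >= (base - step)) -> false; total = 23; return -23. Both give -23.
Every one of the 40 inputs gives matching results.
verdict: equivalent


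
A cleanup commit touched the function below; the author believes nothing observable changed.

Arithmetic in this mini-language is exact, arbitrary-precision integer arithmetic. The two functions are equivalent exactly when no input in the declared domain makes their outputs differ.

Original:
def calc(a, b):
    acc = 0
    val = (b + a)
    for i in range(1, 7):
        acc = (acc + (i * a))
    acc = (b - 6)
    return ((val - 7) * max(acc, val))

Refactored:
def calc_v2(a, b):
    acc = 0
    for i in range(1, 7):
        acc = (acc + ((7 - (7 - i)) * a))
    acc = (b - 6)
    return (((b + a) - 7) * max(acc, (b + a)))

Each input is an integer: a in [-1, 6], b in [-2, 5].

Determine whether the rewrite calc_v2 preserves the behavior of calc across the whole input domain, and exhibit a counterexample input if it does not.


Comparing the listings, the differences include: arithmetic usage differs; and constant usage differs; and local variable names differ; and statement counts differ.
One worked example (a=5, b=-1) — calc: acc := 0 | val := 4 | iter i=1: | acc := 5 | iter i=2: | acc := 15 | iter i=3: | acc := 30 | iter i=4: | acc := 50 | iter i=5: | acc := 75 | iter i=6: | acc := 105 | acc := -7 | result -12; calc_v2: acc := 0 | iter i=1: | acc := 5 | iter i=2: | acc := 15 | iter i=3: | acc := 30 | iter i=4: | acc := 50 | iter i=5: | acc := 75 | iter i=6: | acc := 105 | acc := -7 | result -12; agreement on -12.
Sweeping the whole domain (64 inputs) finds no disagreement.
verdict: equivalent


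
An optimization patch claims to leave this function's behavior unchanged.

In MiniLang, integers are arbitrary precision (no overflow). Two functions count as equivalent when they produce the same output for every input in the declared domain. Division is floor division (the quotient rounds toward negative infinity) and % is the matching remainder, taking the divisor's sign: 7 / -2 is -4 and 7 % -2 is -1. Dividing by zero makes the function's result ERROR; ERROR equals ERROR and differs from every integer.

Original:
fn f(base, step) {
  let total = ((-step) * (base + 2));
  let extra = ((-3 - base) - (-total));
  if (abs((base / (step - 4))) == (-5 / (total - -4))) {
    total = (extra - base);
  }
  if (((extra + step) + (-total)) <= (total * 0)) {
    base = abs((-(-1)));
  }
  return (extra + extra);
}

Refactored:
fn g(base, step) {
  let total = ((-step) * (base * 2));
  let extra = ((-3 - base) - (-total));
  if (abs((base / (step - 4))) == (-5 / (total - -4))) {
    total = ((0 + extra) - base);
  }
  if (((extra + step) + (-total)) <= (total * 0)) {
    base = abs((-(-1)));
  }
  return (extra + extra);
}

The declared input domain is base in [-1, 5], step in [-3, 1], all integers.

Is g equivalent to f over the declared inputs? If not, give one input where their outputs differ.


Take base=-1, step=-3.
f: total becomes 3; next extra becomes 1; next (abs((base / (step - 4))) == (-5 / (total - -4))) evaluates to false; next (((extra + step) + (-total)) <= (total * 0)) evaluates to true; next base becomes 1; next final value 2
g: total becomes -6; next extra becomes -8; next (abs((base / (step - 4))) == (-5 / (total - -4))) evaluates to false; next (((extra + step) + (-total)) <= (total * 0)) evaluates to true; next base becomes 1; next final value -16
2 vs -16 — the two versions disagree here.
verdict: not equivalent; witness: base=-1, step=-3


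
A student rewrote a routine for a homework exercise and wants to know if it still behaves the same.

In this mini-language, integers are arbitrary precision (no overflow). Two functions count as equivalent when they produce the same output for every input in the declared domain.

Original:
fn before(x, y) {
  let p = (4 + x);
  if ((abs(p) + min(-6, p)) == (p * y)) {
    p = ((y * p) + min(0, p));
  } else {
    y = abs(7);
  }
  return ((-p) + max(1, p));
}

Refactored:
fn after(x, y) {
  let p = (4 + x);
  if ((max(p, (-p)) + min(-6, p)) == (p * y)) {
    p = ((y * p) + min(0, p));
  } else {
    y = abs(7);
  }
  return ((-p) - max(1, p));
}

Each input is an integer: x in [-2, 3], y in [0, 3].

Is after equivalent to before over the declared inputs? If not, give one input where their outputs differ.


Run the pair on x=-2, y=0.
before: p=2, then ((abs(p) + min(-6, p)) == (p * y)) is false, then y=7, then returns 0
after: p=2, then ((max(p, (-p)) + min(-6, p)) == (p * y)) is false, then y=7, then returns -4
0 against -4: the behavior changed.
verdict: not equivalent; witness: x=-2, y=0


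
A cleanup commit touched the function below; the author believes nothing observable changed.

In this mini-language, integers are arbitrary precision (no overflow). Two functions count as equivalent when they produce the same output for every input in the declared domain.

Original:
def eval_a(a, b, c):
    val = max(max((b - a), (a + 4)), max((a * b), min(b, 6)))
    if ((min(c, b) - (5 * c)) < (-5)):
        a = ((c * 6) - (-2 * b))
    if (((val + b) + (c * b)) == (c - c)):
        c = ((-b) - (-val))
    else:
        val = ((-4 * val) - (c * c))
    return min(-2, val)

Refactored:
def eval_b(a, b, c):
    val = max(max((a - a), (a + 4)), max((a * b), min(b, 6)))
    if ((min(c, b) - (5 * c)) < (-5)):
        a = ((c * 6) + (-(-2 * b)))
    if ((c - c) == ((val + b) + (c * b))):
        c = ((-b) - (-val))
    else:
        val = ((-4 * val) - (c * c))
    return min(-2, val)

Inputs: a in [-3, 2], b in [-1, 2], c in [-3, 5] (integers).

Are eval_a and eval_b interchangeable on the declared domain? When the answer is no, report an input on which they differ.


Run the pair on a=-3, b=0, c=-3.
eval_a: val becomes 3; next ((min(c, b) - (5 * c)) < (-5)) evaluates to false; next (((val + b) + (c * b)) == (c - c)) evaluates to false; next val becomes -21; next final value -21
eval_b: val becomes 1; next ((min(c, b) - (5 * c)) < (-5)) evaluates to false; next ((c - c) == ((val + b) + (c * b))) evaluates to false; next val becomes -13; next final value -13
-21 and -13 differ, so these are not the same function on this domain.
verdict: not equivalent; witness: a=-3, b=0, c=-3


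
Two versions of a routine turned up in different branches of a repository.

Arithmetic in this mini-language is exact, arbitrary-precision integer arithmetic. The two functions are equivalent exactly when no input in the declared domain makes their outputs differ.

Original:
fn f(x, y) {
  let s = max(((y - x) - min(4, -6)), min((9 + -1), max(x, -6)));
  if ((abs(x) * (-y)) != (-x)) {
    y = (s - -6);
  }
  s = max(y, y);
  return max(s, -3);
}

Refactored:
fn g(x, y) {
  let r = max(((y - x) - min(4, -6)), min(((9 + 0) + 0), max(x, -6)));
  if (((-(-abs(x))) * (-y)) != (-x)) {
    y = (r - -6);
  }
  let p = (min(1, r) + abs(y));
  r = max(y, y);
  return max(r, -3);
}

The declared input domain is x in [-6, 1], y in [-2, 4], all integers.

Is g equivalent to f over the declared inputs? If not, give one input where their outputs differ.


Equivalent. The one real change (`-1` became `0`) has no effect anywhere in the declared ranges.
Every one of the 56 inputs gives matching results.
One worked example (x=-3, y=3) — f: s = 12; ((abs(x) * (-y)) != (-x)) -> true; y = 18; s = 18; return 18; g: r = 12; (((-(-abs(x))) * (-y)) != (-x)) -> true; y = 18; p = 19; r = 18; return 18; agreement on 18.
verdict: equivalent


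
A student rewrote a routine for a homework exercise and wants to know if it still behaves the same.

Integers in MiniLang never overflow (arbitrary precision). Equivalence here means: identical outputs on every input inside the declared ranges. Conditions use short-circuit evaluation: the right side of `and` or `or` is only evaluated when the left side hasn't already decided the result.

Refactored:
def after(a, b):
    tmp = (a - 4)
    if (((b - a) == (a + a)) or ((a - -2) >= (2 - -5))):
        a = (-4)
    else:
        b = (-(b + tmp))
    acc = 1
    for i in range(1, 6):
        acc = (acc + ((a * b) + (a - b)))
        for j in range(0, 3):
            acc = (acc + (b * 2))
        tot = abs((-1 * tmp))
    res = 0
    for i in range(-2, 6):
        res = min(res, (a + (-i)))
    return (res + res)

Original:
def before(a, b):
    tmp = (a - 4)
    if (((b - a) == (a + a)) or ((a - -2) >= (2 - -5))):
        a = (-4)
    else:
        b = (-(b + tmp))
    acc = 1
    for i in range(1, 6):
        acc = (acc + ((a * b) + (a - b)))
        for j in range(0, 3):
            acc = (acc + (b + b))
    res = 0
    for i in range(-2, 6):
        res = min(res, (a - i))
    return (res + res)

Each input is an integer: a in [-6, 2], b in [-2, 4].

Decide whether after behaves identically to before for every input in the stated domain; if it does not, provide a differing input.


Equivalent — the differences include constant usage differs, min/max/abs usage differs, statement counts differ, local variable names differ, arithmetic usage differs, yet no declared input distinguishes the two.
As a probe, take a=-1, b=3: before runs tmp = -5; (((b - a) == (a + a)) or ((a - -2) >= (2 - -5))) -> false; b = 2; acc = 1; [i=1]; acc = -4; [j=0]; acc = 0; [j=1]; acc = 4; [j=2]; acc = 8; [i=2]; acc = 3; [j=0]; acc = 7; [j=1]; acc = 11; [j=2]; acc = 15; [i=3]; acc = 10; [j=0]; acc = 14; [j=1]; acc = 18; [j=2]; acc = 22; [i=4]; acc = 17; [j=0]; acc = 21; [j=1]; acc = 25; [j=2]; acc = 29; [i=5]; acc = 24; [j=0]; acc = 28; [j=1]; acc = 32; [j=2]; acc = 36; res = 0; [i=-2]; res = 0; [i=-1]; res = 0; [i=0]; res = -1; [i=1]; res = -2; [i=2]; res = -3; [i=3]; res = -4; [i=4]; res = -5; [i=5]; res = -6; return -12; after runs tmp = -5; (((b - a) == (a + a)) or ((a - -2) >= (2 - -5))) -> false; b = 2; acc = 1; [i=1]; acc = -4; [j=0]; acc = 0; [j=1]; acc = 4; [j=2]; acc = 8; tot = 5; [i=2]; acc = 3; [j=0]; acc = 7; [j=1]; acc = 11; [j=2]; acc = 15; tot = 5; [i=3]; acc = 10; [j=0]; acc = 14; [j=1]; acc = 18; [j=2]; acc = 22; tot = 5; [i=4]; acc = 17; [j=0]; acc = 21; [j=1]; acc = 25; [j=2]; acc = 29; tot = 5; [i=5]; acc = 24; [j=0]; acc = 28; [j=1]; acc = 32; [j=2]; acc = 36; tot = 5; res = 0; [i=-2]; res = 0; [i=-1]; res = 0; [i=0]; res = -1; [i=1]; res = -2; [i=2]; res = -3; [i=3]; res = -4; [i=4]; res = -5; [i=5]; res = -6; return -12; both end at -12.
Every one of the 63 inputs gives matching results.
verdict: equivalent


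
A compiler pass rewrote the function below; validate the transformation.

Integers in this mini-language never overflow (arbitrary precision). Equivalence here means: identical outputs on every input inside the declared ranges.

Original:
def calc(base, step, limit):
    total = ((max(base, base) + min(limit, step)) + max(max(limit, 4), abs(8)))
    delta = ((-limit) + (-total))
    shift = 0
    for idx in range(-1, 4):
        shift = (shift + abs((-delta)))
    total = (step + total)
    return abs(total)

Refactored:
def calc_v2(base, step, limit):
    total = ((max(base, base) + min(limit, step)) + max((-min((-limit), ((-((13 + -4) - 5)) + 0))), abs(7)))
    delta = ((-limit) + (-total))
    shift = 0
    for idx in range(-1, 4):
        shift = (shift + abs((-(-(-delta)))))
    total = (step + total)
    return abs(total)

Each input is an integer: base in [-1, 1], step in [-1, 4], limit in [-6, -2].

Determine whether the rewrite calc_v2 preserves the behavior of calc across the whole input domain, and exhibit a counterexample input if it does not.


Take base=-1, step=-1, limit=-6.
calc: total = 1; delta = 5; shift = 0; [idx=-1]; shift = 5; [idx=0]; shift = 10; [idx=1]; shift = 15; [idx=2]; shift = 20; [idx=3]; shift = 25; total = 0; return 0
calc_v2: total = 0; delta = 6; shift = 0; [idx=-1]; shift = 6; [idx=0]; shift = 12; [idx=1]; shift = 18; [idx=2]; shift = 24; [idx=3]; shift = 30; total = -1; return 1
0 and 1 differ, so these are not the same function on this domain.
verdict: not equivalent; witness: base=-1, step=-1, limit=-6


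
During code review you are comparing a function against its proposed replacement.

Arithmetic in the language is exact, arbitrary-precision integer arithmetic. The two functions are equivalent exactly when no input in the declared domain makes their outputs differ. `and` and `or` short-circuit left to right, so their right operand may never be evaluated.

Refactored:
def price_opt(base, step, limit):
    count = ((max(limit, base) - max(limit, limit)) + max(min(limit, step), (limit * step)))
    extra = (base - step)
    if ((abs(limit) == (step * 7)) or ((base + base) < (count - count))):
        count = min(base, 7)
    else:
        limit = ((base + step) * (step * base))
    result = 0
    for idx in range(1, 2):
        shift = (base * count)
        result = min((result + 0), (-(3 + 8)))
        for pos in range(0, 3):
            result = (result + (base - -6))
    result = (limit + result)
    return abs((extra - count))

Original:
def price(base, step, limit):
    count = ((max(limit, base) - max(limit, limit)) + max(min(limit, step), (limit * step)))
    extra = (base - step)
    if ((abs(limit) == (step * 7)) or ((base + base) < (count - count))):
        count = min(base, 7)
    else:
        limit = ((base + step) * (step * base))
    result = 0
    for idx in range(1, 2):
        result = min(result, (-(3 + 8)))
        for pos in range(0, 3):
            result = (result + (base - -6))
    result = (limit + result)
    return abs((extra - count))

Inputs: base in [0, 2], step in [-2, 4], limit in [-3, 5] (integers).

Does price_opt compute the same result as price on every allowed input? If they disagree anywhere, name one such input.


Comparing the listings, the differences include: constant usage differs, and arithmetic usage differs, and local variable names differ, and statement counts differ.
One worked example (base=1, step=2, limit=-3) — price: count becomes 1; next extra becomes -1; next ((abs(limit) == (step * 7)) or ((base + base) < (count - count))) evaluates to false; next limit becomes 6; next result becomes 0; next at idx=1:; next result becomes -11; next at pos=0:; next result becomes -4; next at pos=1:; next result becomes 3; next at pos=2:; next result becomes 10; next result becomes 16; next final value 2; price_opt: count becomes 1; next extra becomes -1; next ((abs(limit) == (step * 7)) or ((base + base) < (count - count))) evaluates to false; next limit becomes 6; next result becomes 0; next at idx=1:; next shift becomes 1; next result becomes -11; next at pos=0:; next result becomes -4; next at pos=1:; next result becomes 3; next at pos=2:; next result becomes 10; next result becomes 16; next final value 2; agreement on 2.
An exhaustive pass over the 189 declared inputs shows identical outputs.
verdict: equivalent
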